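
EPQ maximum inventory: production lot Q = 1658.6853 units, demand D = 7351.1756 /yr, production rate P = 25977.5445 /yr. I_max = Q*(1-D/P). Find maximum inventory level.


D/P = 0.2830
1 - D/P = 0.7170
I_max = 1658.6853 * 0.7170 = 1189.3073

1189.3073 units


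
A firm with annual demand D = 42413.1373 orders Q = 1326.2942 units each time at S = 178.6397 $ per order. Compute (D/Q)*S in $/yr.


Number of orders = D/Q = 31.9787
Cost = 31.9787 * 178.6397 = 5712.6617

5712.6617 $/yr


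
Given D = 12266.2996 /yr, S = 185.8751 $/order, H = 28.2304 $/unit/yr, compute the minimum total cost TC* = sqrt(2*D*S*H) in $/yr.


2*D*S*H = 128730605.0732
TC* = sqrt(128730605.0732) = 11345.9510

11345.9510 $/yr


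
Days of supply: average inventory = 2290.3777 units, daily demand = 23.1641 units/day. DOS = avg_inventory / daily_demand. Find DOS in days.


DOS = 2290.3777 / 23.1641 = 98.8762

98.8762 days


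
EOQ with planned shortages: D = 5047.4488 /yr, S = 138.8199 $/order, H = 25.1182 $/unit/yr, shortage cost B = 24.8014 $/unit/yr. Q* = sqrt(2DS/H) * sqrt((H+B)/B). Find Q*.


sqrt(2DS/H) = 236.2015
sqrt((H+B)/B) = 1.4187
Q* = 236.2015 * 1.4187 = 335.1043

335.1043 units


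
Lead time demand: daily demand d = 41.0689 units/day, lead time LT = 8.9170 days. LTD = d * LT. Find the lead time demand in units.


LTD = 41.0689 * 8.9170 = 366.2114

366.2114 units


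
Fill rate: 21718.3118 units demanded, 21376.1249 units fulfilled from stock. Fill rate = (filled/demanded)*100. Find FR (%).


FR = 21376.1249 / 21718.3118 * 100 = 98.4244

98.4244%


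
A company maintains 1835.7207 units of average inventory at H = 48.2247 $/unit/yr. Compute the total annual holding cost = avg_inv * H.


Cost = 1835.7207 * 48.2247 = 88527.0800

88527.0800 $/yr


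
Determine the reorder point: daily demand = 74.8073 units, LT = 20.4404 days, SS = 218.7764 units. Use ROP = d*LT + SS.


d*LT = 74.8073 * 20.4404 = 1529.0911
ROP = 1529.0911 + 218.7764 = 1747.8675

1747.8675 units


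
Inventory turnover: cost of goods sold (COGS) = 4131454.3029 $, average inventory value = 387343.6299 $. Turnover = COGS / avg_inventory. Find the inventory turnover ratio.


Turnover = 4131454.3029 / 387343.6299 = 10.6661

10.6661


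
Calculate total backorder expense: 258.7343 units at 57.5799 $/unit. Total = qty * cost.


Total = 258.7343 * 57.5799 = 14897.8951

14897.8951 $


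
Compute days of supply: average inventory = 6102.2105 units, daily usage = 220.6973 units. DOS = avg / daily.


DOS = 6102.2105 / 220.6973 = 27.6497

27.6497 days


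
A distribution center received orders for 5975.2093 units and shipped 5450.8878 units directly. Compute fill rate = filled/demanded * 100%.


FR = 5450.8878 / 5975.2093 * 100 = 91.2251

91.2251%


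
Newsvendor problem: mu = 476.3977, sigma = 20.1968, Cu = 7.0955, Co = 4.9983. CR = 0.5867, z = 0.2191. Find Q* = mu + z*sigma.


CR = Cu/(Cu+Co) = 7.0955/(7.0955+4.9983) = 0.5867
z = 0.2191
Q* = 476.3977 + 0.2191 * 20.1968 = 480.8228

480.8228 units


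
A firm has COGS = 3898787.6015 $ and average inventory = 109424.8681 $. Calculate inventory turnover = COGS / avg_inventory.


Turnover = 3898787.6015 / 109424.8681 = 35.6298

35.6298


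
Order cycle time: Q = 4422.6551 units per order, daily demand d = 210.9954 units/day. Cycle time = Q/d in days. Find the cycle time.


Cycle = 4422.6551 / 210.9954 = 20.9609

20.9609 days


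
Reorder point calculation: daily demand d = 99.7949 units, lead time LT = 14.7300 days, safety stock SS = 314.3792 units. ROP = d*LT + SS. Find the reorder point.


d*LT = 99.7949 * 14.7300 = 1469.9789
ROP = 1469.9789 + 314.3792 = 1784.3581

1784.3581 units


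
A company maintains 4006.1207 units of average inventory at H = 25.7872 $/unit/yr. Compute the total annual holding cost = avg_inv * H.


Cost = 4006.1207 * 25.7872 = 103306.6357

103306.6357 $/yr


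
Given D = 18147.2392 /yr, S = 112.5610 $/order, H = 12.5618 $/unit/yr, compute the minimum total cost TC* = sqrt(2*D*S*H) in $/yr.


2*D*S*H = 51319258.9738
TC* = sqrt(51319258.9738) = 7163.7462

7163.7462 $/yr


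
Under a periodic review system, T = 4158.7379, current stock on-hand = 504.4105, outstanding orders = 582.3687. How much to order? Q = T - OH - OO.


Inventory position = OH + OO = 504.4105 + 582.3687 = 1086.7792
Q = 4158.7379 - 1086.7792 = 3071.9587

3071.9587 units


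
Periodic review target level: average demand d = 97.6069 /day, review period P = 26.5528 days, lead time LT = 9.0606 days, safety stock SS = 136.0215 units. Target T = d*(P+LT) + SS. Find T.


P + LT = 35.6134
d*(P+LT) = 97.6069 * 35.6134 = 3476.1136
T = 3476.1136 + 136.0215 = 3612.1351

3612.1351 units


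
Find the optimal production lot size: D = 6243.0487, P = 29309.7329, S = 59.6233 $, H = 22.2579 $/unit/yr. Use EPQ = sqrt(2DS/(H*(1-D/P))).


1 - D/P = 1 - 0.2130 = 0.7870
H*(1-D/P) = 17.5169
2DS = 744462.3311
EPQ = sqrt(42499.6381) = 206.1544

206.1544 units


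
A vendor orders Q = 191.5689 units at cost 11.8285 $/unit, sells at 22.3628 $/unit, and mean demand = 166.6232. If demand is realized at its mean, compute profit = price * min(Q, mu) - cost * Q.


Sales at mu = min(191.5689, 166.6232) = 166.6232
Revenue = 22.3628 * 166.6232 = 3726.1613
Total cost = 11.8285 * 191.5689 = 2265.9727
Profit = 3726.1613 - 2265.9727 = 1460.1886

1460.1886 $


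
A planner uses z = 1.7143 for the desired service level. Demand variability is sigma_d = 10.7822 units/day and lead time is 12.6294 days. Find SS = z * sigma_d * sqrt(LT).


sqrt(LT) = sqrt(12.6294) = 3.5538
SS = 1.7143 * 10.7822 * 3.5538 = 65.6879

65.6879 units


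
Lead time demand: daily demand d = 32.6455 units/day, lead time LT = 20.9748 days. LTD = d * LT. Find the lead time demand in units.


LTD = 32.6455 * 20.9748 = 684.7328

684.7328 units


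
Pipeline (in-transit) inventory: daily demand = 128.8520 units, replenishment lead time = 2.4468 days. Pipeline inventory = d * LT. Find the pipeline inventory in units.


Pipeline = 128.8520 * 2.4468 = 315.2751

315.2751 units


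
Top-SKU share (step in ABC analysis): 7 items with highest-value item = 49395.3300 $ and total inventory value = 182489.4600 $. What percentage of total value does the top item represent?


Top item = 49395.3300
Total = 182489.4600
Percentage = 49395.3300 / 182489.4600 * 100 = 27.0675

27.0675%


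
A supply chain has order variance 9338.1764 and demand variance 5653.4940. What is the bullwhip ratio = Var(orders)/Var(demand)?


BW = 9338.1764 / 5653.4940 = 1.6518

1.6518


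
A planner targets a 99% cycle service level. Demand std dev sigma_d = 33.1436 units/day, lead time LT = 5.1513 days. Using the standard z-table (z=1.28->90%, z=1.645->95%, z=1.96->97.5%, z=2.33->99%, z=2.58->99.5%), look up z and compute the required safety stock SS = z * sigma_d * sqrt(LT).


From the table, SL = 99% corresponds to z = 2.33
sqrt(LT) = sqrt(5.1513) = 2.2696
SS = 2.33 * 33.1436 * 2.2696 = 175.2726

175.2726 units


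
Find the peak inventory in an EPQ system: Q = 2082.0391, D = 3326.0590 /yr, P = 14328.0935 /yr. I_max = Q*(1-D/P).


D/P = 0.2321
1 - D/P = 0.7679
I_max = 2082.0391 * 0.7679 = 1598.7239

1598.7239 units


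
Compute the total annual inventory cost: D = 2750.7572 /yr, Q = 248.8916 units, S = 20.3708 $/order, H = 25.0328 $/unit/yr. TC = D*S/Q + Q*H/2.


Ordering cost = D*S/Q = 225.1387
Holding cost = Q*H/2 = 3115.2268
TC = 225.1387 + 3115.2268 = 3340.3655

3340.3655 $/yr


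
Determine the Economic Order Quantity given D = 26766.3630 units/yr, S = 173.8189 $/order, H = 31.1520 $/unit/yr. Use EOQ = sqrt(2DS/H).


2*D*S = 2 * 26766.3630 * 173.8189 = 9304999.5473
2*D*S/H = 298696.6984
EOQ = sqrt(298696.6984) = 546.5315

546.5315 units


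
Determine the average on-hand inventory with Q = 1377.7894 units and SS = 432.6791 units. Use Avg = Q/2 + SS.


Q/2 = 688.8947
Avg = 688.8947 + 432.6791 = 1121.5738

1121.5738 units


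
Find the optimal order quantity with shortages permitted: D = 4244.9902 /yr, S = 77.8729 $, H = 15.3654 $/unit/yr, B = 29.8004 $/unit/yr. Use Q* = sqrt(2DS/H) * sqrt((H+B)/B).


sqrt(2DS/H) = 207.4314
sqrt((H+B)/B) = 1.2311
Q* = 207.4314 * 1.2311 = 255.3691

255.3691 units


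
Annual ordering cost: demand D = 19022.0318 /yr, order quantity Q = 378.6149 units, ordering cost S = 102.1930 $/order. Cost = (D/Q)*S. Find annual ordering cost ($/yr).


Number of orders = D/Q = 50.2411
Cost = 50.2411 * 102.1930 = 5134.2895

5134.2895 $/yr


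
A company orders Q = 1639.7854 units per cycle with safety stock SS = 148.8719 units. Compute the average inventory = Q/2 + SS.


Q/2 = 819.8927
Avg = 819.8927 + 148.8719 = 968.7646

968.7646 units


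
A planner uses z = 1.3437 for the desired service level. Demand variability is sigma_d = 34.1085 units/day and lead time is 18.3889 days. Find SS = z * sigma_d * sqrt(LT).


sqrt(LT) = sqrt(18.3889) = 4.2882
SS = 1.3437 * 34.1085 * 4.2882 = 196.5363

196.5363 units


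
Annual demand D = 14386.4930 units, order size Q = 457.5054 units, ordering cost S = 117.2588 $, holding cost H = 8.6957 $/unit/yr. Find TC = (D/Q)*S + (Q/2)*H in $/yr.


Ordering cost = D*S/Q = 3687.2634
Holding cost = Q*H/2 = 1989.1649
TC = 3687.2634 + 1989.1649 = 5676.4282

5676.4282 $/yr


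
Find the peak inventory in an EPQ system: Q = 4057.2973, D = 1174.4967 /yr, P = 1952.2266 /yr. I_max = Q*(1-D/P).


D/P = 0.6016
1 - D/P = 0.3984
I_max = 4057.2973 * 0.3984 = 1616.3500

1616.3500 units


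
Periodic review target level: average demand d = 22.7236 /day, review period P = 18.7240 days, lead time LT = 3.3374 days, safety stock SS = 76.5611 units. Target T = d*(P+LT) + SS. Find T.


P + LT = 22.0614
d*(P+LT) = 22.7236 * 22.0614 = 501.3144
T = 501.3144 + 76.5611 = 577.8755

577.8755 units


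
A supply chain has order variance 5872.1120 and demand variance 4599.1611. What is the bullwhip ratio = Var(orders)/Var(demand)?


BW = 5872.1120 / 4599.1611 = 1.2768

1.2768


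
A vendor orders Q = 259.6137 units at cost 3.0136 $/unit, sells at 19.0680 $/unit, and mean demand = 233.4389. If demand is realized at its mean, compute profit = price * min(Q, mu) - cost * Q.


Sales at mu = min(259.6137, 233.4389) = 233.4389
Revenue = 19.0680 * 233.4389 = 4451.2129
Total cost = 3.0136 * 259.6137 = 782.3718
Profit = 4451.2129 - 782.3718 = 3668.8411

3668.8411 $


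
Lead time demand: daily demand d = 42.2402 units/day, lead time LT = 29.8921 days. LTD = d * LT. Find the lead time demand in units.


LTD = 42.2402 * 29.8921 = 1262.6483

1262.6483 units


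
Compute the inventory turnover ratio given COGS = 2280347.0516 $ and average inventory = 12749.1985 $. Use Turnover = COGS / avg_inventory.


Turnover = 2280347.0516 / 12749.1985 = 178.8620

178.8620


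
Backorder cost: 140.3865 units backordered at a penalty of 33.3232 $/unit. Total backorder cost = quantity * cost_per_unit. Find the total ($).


Total = 140.3865 * 33.3232 = 4678.1274

4678.1274 $


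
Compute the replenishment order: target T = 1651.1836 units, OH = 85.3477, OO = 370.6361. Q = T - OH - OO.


Inventory position = OH + OO = 85.3477 + 370.6361 = 455.9838
Q = 1651.1836 - 455.9838 = 1195.1998

1195.1998 units


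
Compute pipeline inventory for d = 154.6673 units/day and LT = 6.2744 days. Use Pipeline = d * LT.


Pipeline = 154.6673 * 6.2744 = 970.4445

970.4445 units


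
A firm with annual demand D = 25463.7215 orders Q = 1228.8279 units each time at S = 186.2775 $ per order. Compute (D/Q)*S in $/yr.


Number of orders = D/Q = 20.7220
Cost = 20.7220 * 186.2775 = 3860.0347

3860.0347 $/yr


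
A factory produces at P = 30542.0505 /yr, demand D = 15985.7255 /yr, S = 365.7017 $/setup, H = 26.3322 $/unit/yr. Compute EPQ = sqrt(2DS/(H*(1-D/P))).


1 - D/P = 1 - 0.5234 = 0.4766
H*(1-D/P) = 12.5499
2DS = 11692013.9822
EPQ = sqrt(931641.0762) = 965.2156

965.2156 units


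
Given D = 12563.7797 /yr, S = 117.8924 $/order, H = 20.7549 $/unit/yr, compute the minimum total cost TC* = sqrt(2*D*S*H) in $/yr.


2*D*S*H = 61483242.3956
TC* = sqrt(61483242.3956) = 7841.1251

7841.1251 $/yr


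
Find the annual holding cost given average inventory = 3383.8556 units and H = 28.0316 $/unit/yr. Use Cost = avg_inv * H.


Cost = 3383.8556 * 28.0316 = 94854.8866

94854.8866 $/yr


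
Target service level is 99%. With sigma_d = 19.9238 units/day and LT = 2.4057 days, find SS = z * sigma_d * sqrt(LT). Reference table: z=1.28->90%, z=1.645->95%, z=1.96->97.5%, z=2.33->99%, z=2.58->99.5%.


From the table, SL = 99% corresponds to z = 2.33
sqrt(LT) = sqrt(2.4057) = 1.5510
SS = 2.33 * 19.9238 * 1.5510 = 72.0027

72.0027 units


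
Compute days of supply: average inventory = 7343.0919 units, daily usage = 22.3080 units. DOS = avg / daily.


DOS = 7343.0919 / 22.3080 = 329.1685

329.1685 days


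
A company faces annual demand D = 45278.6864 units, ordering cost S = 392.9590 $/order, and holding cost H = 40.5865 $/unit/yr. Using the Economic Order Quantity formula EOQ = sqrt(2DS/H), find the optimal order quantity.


2*D*S = 2 * 45278.6864 * 392.9590 = 35585334.6581
2*D*S/H = 876777.6147
EOQ = sqrt(876777.6147) = 936.3640

936.3640 units


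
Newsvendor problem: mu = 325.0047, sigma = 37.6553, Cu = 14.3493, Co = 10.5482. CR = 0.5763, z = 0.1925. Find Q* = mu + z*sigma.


CR = Cu/(Cu+Co) = 14.3493/(14.3493+10.5482) = 0.5763
z = 0.1925
Q* = 325.0047 + 0.1925 * 37.6553 = 332.2533

332.2533 units


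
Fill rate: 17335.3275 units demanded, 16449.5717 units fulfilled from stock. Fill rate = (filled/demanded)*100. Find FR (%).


FR = 16449.5717 / 17335.3275 * 100 = 94.8905

94.8905%


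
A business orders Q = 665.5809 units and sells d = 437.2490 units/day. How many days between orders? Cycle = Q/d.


Cycle = 665.5809 / 437.2490 = 1.5222

1.5222 days


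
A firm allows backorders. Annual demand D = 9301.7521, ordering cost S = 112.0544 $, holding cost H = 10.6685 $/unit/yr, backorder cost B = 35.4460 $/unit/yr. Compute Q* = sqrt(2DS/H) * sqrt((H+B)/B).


sqrt(2DS/H) = 442.0386
sqrt((H+B)/B) = 1.1406
Q* = 442.0386 * 1.1406 = 504.1912

504.1912 units


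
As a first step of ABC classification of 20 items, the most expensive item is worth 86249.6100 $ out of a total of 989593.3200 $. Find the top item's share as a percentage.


Top item = 86249.6100
Total = 989593.3200
Percentage = 86249.6100 / 989593.3200 * 100 = 8.7157

8.7157%


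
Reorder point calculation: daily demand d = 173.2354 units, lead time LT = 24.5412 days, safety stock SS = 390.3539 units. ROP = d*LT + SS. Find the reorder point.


d*LT = 173.2354 * 24.5412 = 4251.4046
ROP = 4251.4046 + 390.3539 = 4641.7585

4641.7585 units


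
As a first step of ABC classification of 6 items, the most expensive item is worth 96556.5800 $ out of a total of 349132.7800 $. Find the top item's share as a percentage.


Top item = 96556.5800
Total = 349132.7800
Percentage = 96556.5800 / 349132.7800 * 100 = 27.6561

27.6561%


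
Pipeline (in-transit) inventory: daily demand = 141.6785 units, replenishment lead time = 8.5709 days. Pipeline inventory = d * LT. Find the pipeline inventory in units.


Pipeline = 141.6785 * 8.5709 = 1214.3123

1214.3123 units


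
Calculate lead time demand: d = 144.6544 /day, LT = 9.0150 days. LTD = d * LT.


LTD = 144.6544 * 9.0150 = 1304.0594

1304.0594 units


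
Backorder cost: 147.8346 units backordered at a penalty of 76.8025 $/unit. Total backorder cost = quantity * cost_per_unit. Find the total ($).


Total = 147.8346 * 76.8025 = 11354.0669

11354.0669 $


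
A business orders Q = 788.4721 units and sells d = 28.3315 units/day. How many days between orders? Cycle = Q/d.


Cycle = 788.4721 / 28.3315 = 27.8302

27.8302 days


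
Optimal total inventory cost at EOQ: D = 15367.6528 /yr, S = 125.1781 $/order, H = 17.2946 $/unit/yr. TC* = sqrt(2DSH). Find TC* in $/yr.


2*D*S*H = 66539021.9415
TC* = sqrt(66539021.9415) = 8157.1455

8157.1455 $/yr


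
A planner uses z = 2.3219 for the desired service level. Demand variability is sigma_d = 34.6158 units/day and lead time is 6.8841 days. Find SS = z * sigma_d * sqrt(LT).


sqrt(LT) = sqrt(6.8841) = 2.6238
SS = 2.3219 * 34.6158 * 2.6238 = 210.8830

210.8830 units


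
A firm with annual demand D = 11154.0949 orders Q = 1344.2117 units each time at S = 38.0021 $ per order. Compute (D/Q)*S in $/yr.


Number of orders = D/Q = 8.2979
Cost = 8.2979 * 38.0021 = 315.3365

315.3365 $/yr


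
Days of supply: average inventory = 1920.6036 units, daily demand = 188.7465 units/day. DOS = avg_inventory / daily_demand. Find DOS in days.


DOS = 1920.6036 / 188.7465 = 10.1756

10.1756 days


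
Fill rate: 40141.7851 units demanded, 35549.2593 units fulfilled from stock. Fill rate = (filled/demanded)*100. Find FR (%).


FR = 35549.2593 / 40141.7851 * 100 = 88.5592

88.5592%


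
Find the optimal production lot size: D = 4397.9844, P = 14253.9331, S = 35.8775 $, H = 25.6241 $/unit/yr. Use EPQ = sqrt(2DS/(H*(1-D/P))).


1 - D/P = 1 - 0.3085 = 0.6915
H*(1-D/P) = 17.7179
2DS = 315577.3706
EPQ = sqrt(17811.2137) = 133.4587

133.4587 units


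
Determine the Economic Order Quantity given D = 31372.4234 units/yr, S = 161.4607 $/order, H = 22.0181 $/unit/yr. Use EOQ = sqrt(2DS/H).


2*D*S = 2 * 31372.4234 * 161.4607 = 10130826.8857
2*D*S/H = 460113.5832
EOQ = sqrt(460113.5832) = 678.3167

678.3167 units


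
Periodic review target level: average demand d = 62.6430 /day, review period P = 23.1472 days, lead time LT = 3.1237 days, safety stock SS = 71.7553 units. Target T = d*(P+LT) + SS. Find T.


P + LT = 26.2709
d*(P+LT) = 62.6430 * 26.2709 = 1645.6880
T = 1645.6880 + 71.7553 = 1717.4433

1717.4433 units


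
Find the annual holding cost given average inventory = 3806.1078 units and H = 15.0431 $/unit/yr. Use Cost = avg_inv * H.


Cost = 3806.1078 * 15.0431 = 57255.6602

57255.6602 $/yr


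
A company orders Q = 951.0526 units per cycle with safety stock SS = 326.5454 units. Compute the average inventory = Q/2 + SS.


Q/2 = 475.5263
Avg = 475.5263 + 326.5454 = 802.0717

802.0717 units


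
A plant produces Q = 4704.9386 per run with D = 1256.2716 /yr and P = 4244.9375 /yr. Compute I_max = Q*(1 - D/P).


D/P = 0.2959
1 - D/P = 0.7041
I_max = 4704.9386 * 0.7041 = 3312.5316

3312.5316 units


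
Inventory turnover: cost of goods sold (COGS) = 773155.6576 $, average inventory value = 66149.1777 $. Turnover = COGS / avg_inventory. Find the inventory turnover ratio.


Turnover = 773155.6576 / 66149.1777 = 11.6881

11.6881


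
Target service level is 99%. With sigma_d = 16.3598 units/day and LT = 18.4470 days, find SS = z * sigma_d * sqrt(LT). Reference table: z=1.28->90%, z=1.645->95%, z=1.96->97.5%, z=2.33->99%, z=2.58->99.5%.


From the table, SL = 99% corresponds to z = 2.33
sqrt(LT) = sqrt(18.4470) = 4.2950
SS = 2.33 * 16.3598 * 4.2950 = 163.7181

163.7181 units


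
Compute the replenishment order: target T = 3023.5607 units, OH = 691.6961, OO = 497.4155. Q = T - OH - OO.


Inventory position = OH + OO = 691.6961 + 497.4155 = 1189.1116
Q = 3023.5607 - 1189.1116 = 1834.4491

1834.4491 units


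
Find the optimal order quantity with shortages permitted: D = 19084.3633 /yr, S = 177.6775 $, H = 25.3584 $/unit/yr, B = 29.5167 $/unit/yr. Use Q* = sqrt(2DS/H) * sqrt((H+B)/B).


sqrt(2DS/H) = 517.1412
sqrt((H+B)/B) = 1.3635
Q* = 517.1412 * 1.3635 = 705.1198

705.1198 units


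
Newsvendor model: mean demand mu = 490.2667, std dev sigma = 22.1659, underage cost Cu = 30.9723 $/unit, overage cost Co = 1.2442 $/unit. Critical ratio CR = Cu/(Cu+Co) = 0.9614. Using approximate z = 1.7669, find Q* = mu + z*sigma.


CR = Cu/(Cu+Co) = 30.9723/(30.9723+1.2442) = 0.9614
z = 1.7669
Q* = 490.2667 + 1.7669 * 22.1659 = 529.4316

529.4316 units


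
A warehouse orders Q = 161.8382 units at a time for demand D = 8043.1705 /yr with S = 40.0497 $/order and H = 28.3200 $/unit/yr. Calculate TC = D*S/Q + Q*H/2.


Ordering cost = D*S/Q = 1990.4236
Holding cost = Q*H/2 = 2291.6289
TC = 1990.4236 + 2291.6289 = 4282.0525

4282.0525 $/yr


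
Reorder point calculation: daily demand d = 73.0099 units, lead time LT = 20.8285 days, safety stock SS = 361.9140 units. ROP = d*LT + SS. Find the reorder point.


d*LT = 73.0099 * 20.8285 = 1520.6867
ROP = 1520.6867 + 361.9140 = 1882.6007

1882.6007 units


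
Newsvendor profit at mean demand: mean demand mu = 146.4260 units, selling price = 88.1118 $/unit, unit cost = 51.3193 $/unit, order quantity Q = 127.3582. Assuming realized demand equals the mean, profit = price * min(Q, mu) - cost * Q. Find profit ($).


Sales at mu = min(127.3582, 146.4260) = 127.3582
Revenue = 88.1118 * 127.3582 = 11221.7602
Total cost = 51.3193 * 127.3582 = 6535.9337
Profit = 11221.7602 - 6535.9337 = 4685.8266

4685.8266 $


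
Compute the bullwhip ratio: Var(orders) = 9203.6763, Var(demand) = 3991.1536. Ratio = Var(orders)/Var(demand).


BW = 9203.6763 / 3991.1536 = 2.3060

2.3060


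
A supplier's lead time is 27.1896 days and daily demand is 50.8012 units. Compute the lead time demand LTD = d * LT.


LTD = 50.8012 * 27.1896 = 1381.2643

1381.2643 units


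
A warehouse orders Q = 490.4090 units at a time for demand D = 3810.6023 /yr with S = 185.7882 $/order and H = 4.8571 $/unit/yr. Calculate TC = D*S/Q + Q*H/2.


Ordering cost = D*S/Q = 1443.6214
Holding cost = Q*H/2 = 1190.9828
TC = 1443.6214 + 1190.9828 = 2634.6042

2634.6042 $/yr


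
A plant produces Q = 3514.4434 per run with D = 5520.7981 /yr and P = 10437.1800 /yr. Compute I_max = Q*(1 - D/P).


D/P = 0.5290
1 - D/P = 0.4710
I_max = 3514.4434 * 0.4710 = 1655.4611

1655.4611 units


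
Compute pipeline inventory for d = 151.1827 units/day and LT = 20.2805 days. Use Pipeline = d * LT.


Pipeline = 151.1827 * 20.2805 = 3066.0607

3066.0607 units


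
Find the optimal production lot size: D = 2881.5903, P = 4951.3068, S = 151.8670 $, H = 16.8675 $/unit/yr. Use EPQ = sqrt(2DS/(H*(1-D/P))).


1 - D/P = 1 - 0.5820 = 0.4180
H*(1-D/P) = 7.0509
2DS = 875236.9482
EPQ = sqrt(124132.0421) = 352.3238

352.3238 units


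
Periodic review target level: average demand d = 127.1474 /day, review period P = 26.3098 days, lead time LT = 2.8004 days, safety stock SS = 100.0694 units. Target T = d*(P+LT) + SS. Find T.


P + LT = 29.1102
d*(P+LT) = 127.1474 * 29.1102 = 3701.2862
T = 3701.2862 + 100.0694 = 3801.3556

3801.3556 units


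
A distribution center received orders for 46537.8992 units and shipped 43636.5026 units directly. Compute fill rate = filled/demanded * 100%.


FR = 43636.5026 / 46537.8992 * 100 = 93.7655

93.7655%


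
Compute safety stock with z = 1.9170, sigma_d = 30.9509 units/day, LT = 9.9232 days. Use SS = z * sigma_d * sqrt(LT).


sqrt(LT) = sqrt(9.9232) = 3.1501
SS = 1.9170 * 30.9509 * 3.1501 = 186.9051

186.9051 units


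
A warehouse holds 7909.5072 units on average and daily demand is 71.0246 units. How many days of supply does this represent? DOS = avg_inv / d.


DOS = 7909.5072 / 71.0246 = 111.3629

111.3629 days


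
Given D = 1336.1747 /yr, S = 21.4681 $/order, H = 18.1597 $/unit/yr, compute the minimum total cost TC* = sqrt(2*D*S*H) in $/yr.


2*D*S*H = 1041826.7860
TC* = sqrt(1041826.7860) = 1020.6992

1020.6992 $/yr


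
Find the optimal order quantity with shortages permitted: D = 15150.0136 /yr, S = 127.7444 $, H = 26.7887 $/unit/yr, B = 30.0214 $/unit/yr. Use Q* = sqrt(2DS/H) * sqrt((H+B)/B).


sqrt(2DS/H) = 380.1164
sqrt((H+B)/B) = 1.3756
Q* = 380.1164 * 1.3756 = 522.8943

522.8943 units


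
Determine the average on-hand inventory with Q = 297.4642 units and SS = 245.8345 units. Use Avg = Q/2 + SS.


Q/2 = 148.7321
Avg = 148.7321 + 245.8345 = 394.5666

394.5666 units


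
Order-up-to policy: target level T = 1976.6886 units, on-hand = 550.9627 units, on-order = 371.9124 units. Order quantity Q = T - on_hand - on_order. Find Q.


Inventory position = OH + OO = 550.9627 + 371.9124 = 922.8751
Q = 1976.6886 - 922.8751 = 1053.8135

1053.8135 units


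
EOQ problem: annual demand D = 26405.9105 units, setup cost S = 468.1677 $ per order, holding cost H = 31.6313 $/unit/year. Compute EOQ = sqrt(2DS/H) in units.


2*D*S = 2 * 26405.9105 * 468.1677 = 24724788.7704
2*D*S/H = 781655.7894
EOQ = sqrt(781655.7894) = 884.1130

884.1130 units


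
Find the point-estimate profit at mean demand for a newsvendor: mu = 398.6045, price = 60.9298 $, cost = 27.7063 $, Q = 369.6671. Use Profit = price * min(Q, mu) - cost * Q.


Sales at mu = min(369.6671, 398.6045) = 369.6671
Revenue = 60.9298 * 369.6671 = 22523.7425
Total cost = 27.7063 * 369.6671 = 10242.1076
Profit = 22523.7425 - 10242.1076 = 12281.6349

12281.6349 $


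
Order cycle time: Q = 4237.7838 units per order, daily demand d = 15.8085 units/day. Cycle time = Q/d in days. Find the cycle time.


Cycle = 4237.7838 / 15.8085 = 268.0699

268.0699 days


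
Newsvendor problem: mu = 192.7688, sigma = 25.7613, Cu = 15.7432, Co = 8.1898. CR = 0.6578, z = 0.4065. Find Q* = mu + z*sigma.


CR = Cu/(Cu+Co) = 15.7432/(15.7432+8.1898) = 0.6578
z = 0.4065
Q* = 192.7688 + 0.4065 * 25.7613 = 203.2408

203.2408 units


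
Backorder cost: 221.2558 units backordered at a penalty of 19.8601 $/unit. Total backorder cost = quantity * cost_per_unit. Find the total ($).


Total = 221.2558 * 19.8601 = 4394.1623

4394.1623 $


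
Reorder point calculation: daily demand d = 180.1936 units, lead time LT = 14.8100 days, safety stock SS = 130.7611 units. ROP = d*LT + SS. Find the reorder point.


d*LT = 180.1936 * 14.8100 = 2668.6672
ROP = 2668.6672 + 130.7611 = 2799.4283

2799.4283 units


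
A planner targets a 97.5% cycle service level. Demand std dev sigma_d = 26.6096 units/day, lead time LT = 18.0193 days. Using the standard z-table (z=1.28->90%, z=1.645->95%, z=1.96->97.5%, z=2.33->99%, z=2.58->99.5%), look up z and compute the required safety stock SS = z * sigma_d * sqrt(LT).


From the table, SL = 97.5% corresponds to z = 1.96
sqrt(LT) = sqrt(18.0193) = 4.2449
SS = 1.96 * 26.6096 * 4.2449 = 221.3927

221.3927 units


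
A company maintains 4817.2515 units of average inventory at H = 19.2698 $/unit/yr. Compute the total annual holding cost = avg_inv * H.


Cost = 4817.2515 * 19.2698 = 92827.4730

92827.4730 $/yr


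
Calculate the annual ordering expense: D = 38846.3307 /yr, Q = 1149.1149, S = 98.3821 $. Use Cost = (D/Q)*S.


Number of orders = D/Q = 33.8054
Cost = 33.8054 * 98.3821 = 3325.8498

3325.8498 $/yr


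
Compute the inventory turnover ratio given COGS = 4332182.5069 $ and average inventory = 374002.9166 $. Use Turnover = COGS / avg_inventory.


Turnover = 4332182.5069 / 374002.9166 = 11.5833

11.5833


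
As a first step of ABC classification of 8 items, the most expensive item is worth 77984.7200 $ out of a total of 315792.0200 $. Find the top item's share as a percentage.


Top item = 77984.7200
Total = 315792.0200
Percentage = 77984.7200 / 315792.0200 * 100 = 24.6950

24.6950%


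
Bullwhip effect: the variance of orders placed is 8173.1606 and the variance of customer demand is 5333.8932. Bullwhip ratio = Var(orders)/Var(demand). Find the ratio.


BW = 8173.1606 / 5333.8932 = 1.5323

1.5323


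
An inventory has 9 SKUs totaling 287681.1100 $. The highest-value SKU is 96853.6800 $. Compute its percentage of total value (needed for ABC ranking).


Top item = 96853.6800
Total = 287681.1100
Percentage = 96853.6800 / 287681.1100 * 100 = 33.6670

33.6670%


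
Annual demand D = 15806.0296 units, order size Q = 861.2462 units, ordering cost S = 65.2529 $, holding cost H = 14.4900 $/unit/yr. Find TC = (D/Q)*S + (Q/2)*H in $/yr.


Ordering cost = D*S/Q = 1197.5545
Holding cost = Q*H/2 = 6239.7287
TC = 1197.5545 + 6239.7287 = 7437.2832

7437.2832 $/yr


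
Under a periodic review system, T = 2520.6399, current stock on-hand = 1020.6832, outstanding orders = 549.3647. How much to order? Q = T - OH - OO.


Inventory position = OH + OO = 1020.6832 + 549.3647 = 1570.0479
Q = 2520.6399 - 1570.0479 = 950.5920

950.5920 units


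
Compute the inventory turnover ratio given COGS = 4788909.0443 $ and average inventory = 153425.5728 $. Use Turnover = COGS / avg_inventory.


Turnover = 4788909.0443 / 153425.5728 = 31.2132

31.2132


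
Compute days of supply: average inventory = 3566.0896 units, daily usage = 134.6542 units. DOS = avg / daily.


DOS = 3566.0896 / 134.6542 = 26.4833

26.4833 days


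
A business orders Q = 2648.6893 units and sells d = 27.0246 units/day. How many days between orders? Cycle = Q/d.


Cycle = 2648.6893 / 27.0246 = 98.0103

98.0103 days


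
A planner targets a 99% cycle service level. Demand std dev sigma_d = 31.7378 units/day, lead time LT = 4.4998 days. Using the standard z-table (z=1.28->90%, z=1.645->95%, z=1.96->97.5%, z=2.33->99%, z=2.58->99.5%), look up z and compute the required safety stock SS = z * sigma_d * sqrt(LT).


From the table, SL = 99% corresponds to z = 2.33
sqrt(LT) = sqrt(4.4998) = 2.1213
SS = 2.33 * 31.7378 * 2.1213 = 156.8662

156.8662 units


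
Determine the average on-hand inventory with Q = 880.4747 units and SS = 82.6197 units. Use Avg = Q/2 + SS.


Q/2 = 440.2373
Avg = 440.2373 + 82.6197 = 522.8570

522.8570 units


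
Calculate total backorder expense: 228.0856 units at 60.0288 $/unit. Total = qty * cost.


Total = 228.0856 * 60.0288 = 13691.7049

13691.7049 $


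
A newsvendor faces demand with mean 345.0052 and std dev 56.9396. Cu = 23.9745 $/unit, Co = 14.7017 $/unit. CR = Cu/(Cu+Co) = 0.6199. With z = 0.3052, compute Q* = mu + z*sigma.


CR = Cu/(Cu+Co) = 23.9745/(23.9745+14.7017) = 0.6199
z = 0.3052
Q* = 345.0052 + 0.3052 * 56.9396 = 362.3832

362.3832 units


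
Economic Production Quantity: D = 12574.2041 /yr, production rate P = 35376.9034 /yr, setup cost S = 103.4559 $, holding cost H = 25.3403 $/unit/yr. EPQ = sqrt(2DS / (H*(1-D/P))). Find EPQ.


1 - D/P = 1 - 0.3554 = 0.6446
H*(1-D/P) = 16.3335
2DS = 2601751.2039
EPQ = sqrt(159289.6535) = 399.1111

399.1111 units


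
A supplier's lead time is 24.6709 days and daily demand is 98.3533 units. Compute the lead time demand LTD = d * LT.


LTD = 98.3533 * 24.6709 = 2426.4644

2426.4644 units


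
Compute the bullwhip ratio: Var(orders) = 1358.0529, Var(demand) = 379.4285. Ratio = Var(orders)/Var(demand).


BW = 1358.0529 / 379.4285 = 3.5792

3.5792


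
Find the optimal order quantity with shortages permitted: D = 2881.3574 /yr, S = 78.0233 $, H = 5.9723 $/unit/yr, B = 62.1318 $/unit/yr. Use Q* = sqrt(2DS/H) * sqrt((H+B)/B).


sqrt(2DS/H) = 274.3816
sqrt((H+B)/B) = 1.0470
Q* = 274.3816 * 1.0470 = 287.2662

287.2662 units


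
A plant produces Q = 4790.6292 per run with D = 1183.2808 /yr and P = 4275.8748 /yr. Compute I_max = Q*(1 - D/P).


D/P = 0.2767
1 - D/P = 0.7233
I_max = 4790.6292 * 0.7233 = 3464.8983

3464.8983 units


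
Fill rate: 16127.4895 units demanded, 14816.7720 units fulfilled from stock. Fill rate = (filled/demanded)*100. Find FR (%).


FR = 14816.7720 / 16127.4895 * 100 = 91.8728

91.8728%


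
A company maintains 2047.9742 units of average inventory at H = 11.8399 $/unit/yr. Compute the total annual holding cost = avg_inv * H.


Cost = 2047.9742 * 11.8399 = 24247.8097

24247.8097 $/yr


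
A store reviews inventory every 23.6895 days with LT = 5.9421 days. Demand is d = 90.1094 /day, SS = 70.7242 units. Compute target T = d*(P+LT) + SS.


P + LT = 29.6316
d*(P+LT) = 90.1094 * 29.6316 = 2670.0857
T = 2670.0857 + 70.7242 = 2740.8099

2740.8099 units


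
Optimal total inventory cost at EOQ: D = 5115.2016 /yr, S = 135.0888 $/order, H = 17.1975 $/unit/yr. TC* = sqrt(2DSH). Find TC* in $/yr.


2*D*S*H = 23767166.7068
TC* = sqrt(23767166.7068) = 4875.1581

4875.1581 $/yr


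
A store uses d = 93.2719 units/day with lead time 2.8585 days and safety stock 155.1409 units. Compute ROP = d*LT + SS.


d*LT = 93.2719 * 2.8585 = 266.6177
ROP = 266.6177 + 155.1409 = 421.7586

421.7586 units


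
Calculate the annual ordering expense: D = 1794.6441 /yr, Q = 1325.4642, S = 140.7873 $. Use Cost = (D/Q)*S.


Number of orders = D/Q = 1.3540
Cost = 1.3540 * 140.7873 = 190.6223

190.6223 $/yr


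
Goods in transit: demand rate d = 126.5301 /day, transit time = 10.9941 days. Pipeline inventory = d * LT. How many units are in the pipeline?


Pipeline = 126.5301 * 10.9941 = 1391.0846

1391.0846 units


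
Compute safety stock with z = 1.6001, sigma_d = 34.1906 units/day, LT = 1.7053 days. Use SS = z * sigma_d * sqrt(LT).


sqrt(LT) = sqrt(1.7053) = 1.3059
SS = 1.6001 * 34.1906 * 1.3059 = 71.4421

71.4421 units


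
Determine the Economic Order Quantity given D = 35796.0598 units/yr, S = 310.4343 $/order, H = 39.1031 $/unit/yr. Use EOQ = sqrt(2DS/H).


2*D*S = 2 * 35796.0598 * 310.4343 = 22224649.5335
2*D*S/H = 568360.2971
EOQ = sqrt(568360.2971) = 753.8967

753.8967 units


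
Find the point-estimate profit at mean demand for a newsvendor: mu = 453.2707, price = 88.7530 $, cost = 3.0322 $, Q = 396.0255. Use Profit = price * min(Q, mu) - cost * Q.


Sales at mu = min(396.0255, 453.2707) = 396.0255
Revenue = 88.7530 * 396.0255 = 35148.4512
Total cost = 3.0322 * 396.0255 = 1200.8285
Profit = 35148.4512 - 1200.8285 = 33947.6227

33947.6227 $


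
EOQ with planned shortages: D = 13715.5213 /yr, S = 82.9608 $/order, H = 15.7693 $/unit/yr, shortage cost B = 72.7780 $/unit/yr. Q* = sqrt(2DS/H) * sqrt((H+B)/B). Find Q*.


sqrt(2DS/H) = 379.8844
sqrt((H+B)/B) = 1.1030
Q* = 379.8844 * 1.1030 = 419.0241

419.0241 units


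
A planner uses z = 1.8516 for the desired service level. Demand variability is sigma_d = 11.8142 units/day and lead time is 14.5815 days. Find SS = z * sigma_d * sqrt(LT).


sqrt(LT) = sqrt(14.5815) = 3.8186
SS = 1.8516 * 11.8142 * 3.8186 = 83.5319

83.5319 units


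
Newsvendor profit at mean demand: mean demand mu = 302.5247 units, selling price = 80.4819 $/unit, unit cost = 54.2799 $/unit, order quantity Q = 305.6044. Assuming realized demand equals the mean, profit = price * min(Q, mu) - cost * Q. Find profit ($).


Sales at mu = min(305.6044, 302.5247) = 302.5247
Revenue = 80.4819 * 302.5247 = 24347.7627
Total cost = 54.2799 * 305.6044 = 16588.1763
Profit = 24347.7627 - 16588.1763 = 7759.5864

7759.5864 $


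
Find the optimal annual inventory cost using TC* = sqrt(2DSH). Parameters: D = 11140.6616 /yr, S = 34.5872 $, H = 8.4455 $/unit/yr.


2*D*S*H = 6508512.5974
TC* = sqrt(6508512.5974) = 2551.1787

2551.1787 $/yr


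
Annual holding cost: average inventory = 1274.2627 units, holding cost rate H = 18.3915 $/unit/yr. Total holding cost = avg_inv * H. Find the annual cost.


Cost = 1274.2627 * 18.3915 = 23435.6024

23435.6024 $/yr


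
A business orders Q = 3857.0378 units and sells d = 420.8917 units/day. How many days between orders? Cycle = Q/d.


Cycle = 3857.0378 / 420.8917 = 9.1640

9.1640 days


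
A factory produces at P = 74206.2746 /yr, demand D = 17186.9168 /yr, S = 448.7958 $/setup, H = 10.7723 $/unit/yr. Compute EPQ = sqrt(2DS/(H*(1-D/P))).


1 - D/P = 1 - 0.2316 = 0.7684
H*(1-D/P) = 8.2773
2DS = 15426832.1496
EPQ = sqrt(1863745.5610) = 1365.1907

1365.1907 units


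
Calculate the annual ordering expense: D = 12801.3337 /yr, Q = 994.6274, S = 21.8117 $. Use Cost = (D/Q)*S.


Number of orders = D/Q = 12.8705
Cost = 12.8705 * 21.8117 = 280.7271

280.7271 $/yr


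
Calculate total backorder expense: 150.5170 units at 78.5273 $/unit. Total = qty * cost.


Total = 150.5170 * 78.5273 = 11819.6936

11819.6936 $


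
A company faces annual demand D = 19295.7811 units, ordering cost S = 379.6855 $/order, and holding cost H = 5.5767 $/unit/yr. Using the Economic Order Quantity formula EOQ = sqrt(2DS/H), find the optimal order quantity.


2*D*S = 2 * 19295.7811 * 379.6855 = 14652656.5897
2*D*S/H = 2627478.0049
EOQ = sqrt(2627478.0049) = 1620.9497

1620.9497 units


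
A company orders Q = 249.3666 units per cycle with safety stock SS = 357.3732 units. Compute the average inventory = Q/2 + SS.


Q/2 = 124.6833
Avg = 124.6833 + 357.3732 = 482.0565

482.0565 units


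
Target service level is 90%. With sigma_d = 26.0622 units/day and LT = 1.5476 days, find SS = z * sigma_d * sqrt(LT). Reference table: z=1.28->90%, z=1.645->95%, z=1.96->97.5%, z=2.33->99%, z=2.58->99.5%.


From the table, SL = 90% corresponds to z = 1.28
sqrt(LT) = sqrt(1.5476) = 1.2440
SS = 1.28 * 26.0622 * 1.2440 = 41.5002

41.5002 units


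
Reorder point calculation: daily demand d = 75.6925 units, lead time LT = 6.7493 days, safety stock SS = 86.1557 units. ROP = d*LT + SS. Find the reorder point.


d*LT = 75.6925 * 6.7493 = 510.8714
ROP = 510.8714 + 86.1557 = 597.0271

597.0271 units


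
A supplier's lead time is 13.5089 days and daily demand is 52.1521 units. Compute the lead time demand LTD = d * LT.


LTD = 52.1521 * 13.5089 = 704.5175

704.5175 units


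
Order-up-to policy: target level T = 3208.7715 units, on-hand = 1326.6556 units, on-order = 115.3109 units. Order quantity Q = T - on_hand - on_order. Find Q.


Inventory position = OH + OO = 1326.6556 + 115.3109 = 1441.9665
Q = 3208.7715 - 1441.9665 = 1766.8050

1766.8050 units


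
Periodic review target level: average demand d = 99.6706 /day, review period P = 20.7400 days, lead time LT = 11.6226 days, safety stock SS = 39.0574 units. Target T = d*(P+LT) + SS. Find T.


P + LT = 32.3626
d*(P+LT) = 99.6706 * 32.3626 = 3225.5998
T = 3225.5998 + 39.0574 = 3264.6572

3264.6572 units


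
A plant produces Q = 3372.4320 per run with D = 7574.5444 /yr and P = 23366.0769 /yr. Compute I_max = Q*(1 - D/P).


D/P = 0.3242
1 - D/P = 0.6758
I_max = 3372.4320 * 0.6758 = 2279.1960

2279.1960 units


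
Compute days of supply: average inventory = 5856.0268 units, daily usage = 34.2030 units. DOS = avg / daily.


DOS = 5856.0268 / 34.2030 = 171.2138

171.2138 days


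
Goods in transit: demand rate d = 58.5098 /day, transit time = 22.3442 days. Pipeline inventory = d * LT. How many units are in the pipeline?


Pipeline = 58.5098 * 22.3442 = 1307.3547

1307.3547 units


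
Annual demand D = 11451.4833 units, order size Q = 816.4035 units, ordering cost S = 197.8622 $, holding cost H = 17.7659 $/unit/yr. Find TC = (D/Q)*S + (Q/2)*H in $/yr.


Ordering cost = D*S/Q = 2775.3625
Holding cost = Q*H/2 = 7252.0715
TC = 2775.3625 + 7252.0715 = 10027.4340

10027.4340 $/yr


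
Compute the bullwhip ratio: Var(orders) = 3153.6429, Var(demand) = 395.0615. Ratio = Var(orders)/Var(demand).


BW = 3153.6429 / 395.0615 = 7.9827

7.9827


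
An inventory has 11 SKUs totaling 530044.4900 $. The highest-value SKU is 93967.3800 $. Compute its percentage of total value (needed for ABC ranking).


Top item = 93967.3800
Total = 530044.4900
Percentage = 93967.3800 / 530044.4900 * 100 = 17.7282

17.7282%


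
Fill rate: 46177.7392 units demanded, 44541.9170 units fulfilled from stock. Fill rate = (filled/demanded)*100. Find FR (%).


FR = 44541.9170 / 46177.7392 * 100 = 96.4576

96.4576%


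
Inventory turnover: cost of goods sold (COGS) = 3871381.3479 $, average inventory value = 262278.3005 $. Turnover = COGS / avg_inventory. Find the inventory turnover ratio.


Turnover = 3871381.3479 / 262278.3005 = 14.7606

14.7606


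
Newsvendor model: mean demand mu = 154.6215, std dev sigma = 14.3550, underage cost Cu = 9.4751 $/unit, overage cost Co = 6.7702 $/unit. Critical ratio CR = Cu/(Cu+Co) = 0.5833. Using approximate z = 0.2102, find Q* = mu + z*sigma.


CR = Cu/(Cu+Co) = 9.4751/(9.4751+6.7702) = 0.5833
z = 0.2102
Q* = 154.6215 + 0.2102 * 14.3550 = 157.6389

157.6389 units
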